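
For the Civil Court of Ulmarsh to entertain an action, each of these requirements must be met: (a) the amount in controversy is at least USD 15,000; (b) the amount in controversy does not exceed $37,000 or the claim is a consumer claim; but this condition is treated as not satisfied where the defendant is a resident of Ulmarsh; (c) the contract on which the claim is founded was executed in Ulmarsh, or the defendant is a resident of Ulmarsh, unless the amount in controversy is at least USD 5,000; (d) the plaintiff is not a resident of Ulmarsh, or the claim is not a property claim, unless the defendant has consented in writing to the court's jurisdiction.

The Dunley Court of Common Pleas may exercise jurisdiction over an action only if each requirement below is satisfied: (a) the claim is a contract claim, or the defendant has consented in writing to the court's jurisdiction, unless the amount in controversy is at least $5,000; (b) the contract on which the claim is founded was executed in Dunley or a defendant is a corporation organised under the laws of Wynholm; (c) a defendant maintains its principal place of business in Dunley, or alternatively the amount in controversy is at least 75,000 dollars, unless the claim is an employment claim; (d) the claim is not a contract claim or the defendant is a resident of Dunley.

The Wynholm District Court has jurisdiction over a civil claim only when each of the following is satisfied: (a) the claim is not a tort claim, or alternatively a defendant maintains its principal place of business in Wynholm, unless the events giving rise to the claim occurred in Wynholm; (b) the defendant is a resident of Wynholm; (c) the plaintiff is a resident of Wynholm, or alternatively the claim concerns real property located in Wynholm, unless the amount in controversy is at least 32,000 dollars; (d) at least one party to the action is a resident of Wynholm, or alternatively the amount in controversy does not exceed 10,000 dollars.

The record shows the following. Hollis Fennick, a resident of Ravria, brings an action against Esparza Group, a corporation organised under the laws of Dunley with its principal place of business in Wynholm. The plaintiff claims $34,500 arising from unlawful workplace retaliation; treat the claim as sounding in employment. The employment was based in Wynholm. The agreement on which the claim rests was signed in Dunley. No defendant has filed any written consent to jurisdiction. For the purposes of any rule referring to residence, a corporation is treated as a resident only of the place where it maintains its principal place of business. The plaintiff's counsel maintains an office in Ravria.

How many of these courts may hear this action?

3

The Civil Court of Ulmarsh:
  (a) The amount in controversy is USD 34,500, which meets the USD 15,000 floor. Satisfied.
  (b) The amount in controversy is 34,500 dollars, within the 37,000 dollars ceiling — that alternative is enough. And the carve-out is inapplicable — the defendant resides in Wynholm, not Ulmarsh. Satisfied.
  (c) The contract was executed in Dunley, not Ulmarsh; the defendant resides in Wynholm, not Ulmarsh — every alternative fails. However, the amount in controversy is $34,500, which meets the 5,000 dollars floor, so the 'unless' proviso supplies this condition. Met.
  (d) The plaintiff resides in Ravria, which is not Ulmarsh, so one alternative holds. Condition met.
  → Every requirement is satisfied — jurisdiction.
The Dunley Court of Common Pleas:
  (a) The claim is an employment claim, not a contract claim; no such written consent has been filed — no alternative holds. The proviso rescues it, though: the amount in controversy is USD 34,500, which meets the 5,000 dollars floor. Condition met.
  (b) The contract was executed in Dunley, so one alternative holds. Met.
  (c) The corporate defendant(s) have their principal place of business in Wynholm, not Dunley; the amount in controversy is $34,500, below the $75,000 floor — none of the alternatives is met. The proviso rescues it, though: the claim is an employment claim. Met.
  (d) The claim is an employment claim, not a contract claim, so this disjunct is met. Satisfied.
  → Jurisdiction lies.
The Wynholm District Court:
  (a) The claim is an employment claim, not a tort claim, so one alternative holds. Satisfied.
  (b) The defendant resides in Wynholm. Met.
  (c) The plaintiff resides in Ravria, not Wynholm; the claim does not concern real property — every alternative fails. The proviso rescues it, though: the amount in controversy is $34,500, which meets the 32,000 dollars floor. Satisfied.
  (d) Esparza Group resides in Wynholm — that alternative is enough. Satisfied.
  → Every requirement is satisfied — jurisdiction.
Courts with jurisdiction: the Civil Court of Ulmarsh, the Dunley Court of Common Pleas, the Wynholm District Court — 3 in total.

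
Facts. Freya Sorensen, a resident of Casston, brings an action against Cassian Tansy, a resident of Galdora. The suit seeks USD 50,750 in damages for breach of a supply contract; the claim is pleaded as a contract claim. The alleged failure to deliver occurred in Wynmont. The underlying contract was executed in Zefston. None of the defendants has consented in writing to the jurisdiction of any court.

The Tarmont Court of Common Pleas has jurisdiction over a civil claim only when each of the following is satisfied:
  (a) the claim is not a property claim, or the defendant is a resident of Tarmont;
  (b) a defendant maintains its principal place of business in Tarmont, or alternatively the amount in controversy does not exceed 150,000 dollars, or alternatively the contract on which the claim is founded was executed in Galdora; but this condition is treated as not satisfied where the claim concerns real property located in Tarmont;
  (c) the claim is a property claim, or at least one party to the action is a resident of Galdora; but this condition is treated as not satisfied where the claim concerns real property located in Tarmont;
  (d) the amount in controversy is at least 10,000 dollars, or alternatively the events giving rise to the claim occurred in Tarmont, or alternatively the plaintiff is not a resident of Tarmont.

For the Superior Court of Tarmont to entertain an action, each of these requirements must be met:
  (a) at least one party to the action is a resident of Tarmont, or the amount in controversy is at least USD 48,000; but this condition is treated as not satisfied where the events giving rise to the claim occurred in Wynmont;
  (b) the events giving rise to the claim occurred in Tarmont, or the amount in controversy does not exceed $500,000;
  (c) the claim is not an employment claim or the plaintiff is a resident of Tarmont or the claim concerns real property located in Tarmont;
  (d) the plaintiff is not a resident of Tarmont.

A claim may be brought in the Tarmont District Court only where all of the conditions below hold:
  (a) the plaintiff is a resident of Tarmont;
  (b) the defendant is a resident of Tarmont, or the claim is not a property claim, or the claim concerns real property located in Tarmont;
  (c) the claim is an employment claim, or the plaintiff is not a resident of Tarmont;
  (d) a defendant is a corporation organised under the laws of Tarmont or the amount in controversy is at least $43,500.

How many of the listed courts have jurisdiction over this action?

The Tarmont Court of Common Pleas:
  (a) The claim is a contract claim, not a property claim, so this disjunct is met. Condition met.
  (b) The amount in controversy is $50,750, within the $150,000 ceiling — that alternative is enough. And the carve-out is inapplicable — the claim does not concern real property. Condition met.
  (c) Cassian Tansy resides in Galdora, so this disjunct is met. The carve-out does not apply: the claim does not concern real property. Met.
  (d) The amount in controversy is 50,750 dollars, which meets the $10,000 floor, which satisfies one of the alternatives. Condition met.
  → Jurisdiction lies.
The Superior Court of Tarmont:
  (a) The amount in controversy is 50,750 dollars, which meets the 48,000 dollars floor, so this disjunct is met. But the carve-out bites: the operative events occurred in Wynmont. Condition not met.
  (b) The amount in controversy is 50,750 dollars, within the USD 500,000 ceiling — that alternative is enough. Condition met.
  (c) The claim is a contract claim, not an employment claim — that alternative is enough. Met.
  (d) The plaintiff resides in Casston, which is not Tarmont. Satisfied.
  → At least one condition fails; no jurisdiction.
The Tarmont District Court:
  (a) The plaintiff resides in Casston, not Tarmont. Fails.
  (b) The claim is a contract claim, not a property claim, so this disjunct is met. Met.
  (c) The plaintiff resides in Casston, which is not Tarmont, so one alternative holds. Satisfied.
  (d) The amount in controversy is $50,750, which meets the 43,500 dollars floor, which satisfies one of the alternatives. Condition met.
  → The court lacks jurisdiction.
Courts with jurisdiction: the Tarmont Court of Common Pleas — 1 in total.

1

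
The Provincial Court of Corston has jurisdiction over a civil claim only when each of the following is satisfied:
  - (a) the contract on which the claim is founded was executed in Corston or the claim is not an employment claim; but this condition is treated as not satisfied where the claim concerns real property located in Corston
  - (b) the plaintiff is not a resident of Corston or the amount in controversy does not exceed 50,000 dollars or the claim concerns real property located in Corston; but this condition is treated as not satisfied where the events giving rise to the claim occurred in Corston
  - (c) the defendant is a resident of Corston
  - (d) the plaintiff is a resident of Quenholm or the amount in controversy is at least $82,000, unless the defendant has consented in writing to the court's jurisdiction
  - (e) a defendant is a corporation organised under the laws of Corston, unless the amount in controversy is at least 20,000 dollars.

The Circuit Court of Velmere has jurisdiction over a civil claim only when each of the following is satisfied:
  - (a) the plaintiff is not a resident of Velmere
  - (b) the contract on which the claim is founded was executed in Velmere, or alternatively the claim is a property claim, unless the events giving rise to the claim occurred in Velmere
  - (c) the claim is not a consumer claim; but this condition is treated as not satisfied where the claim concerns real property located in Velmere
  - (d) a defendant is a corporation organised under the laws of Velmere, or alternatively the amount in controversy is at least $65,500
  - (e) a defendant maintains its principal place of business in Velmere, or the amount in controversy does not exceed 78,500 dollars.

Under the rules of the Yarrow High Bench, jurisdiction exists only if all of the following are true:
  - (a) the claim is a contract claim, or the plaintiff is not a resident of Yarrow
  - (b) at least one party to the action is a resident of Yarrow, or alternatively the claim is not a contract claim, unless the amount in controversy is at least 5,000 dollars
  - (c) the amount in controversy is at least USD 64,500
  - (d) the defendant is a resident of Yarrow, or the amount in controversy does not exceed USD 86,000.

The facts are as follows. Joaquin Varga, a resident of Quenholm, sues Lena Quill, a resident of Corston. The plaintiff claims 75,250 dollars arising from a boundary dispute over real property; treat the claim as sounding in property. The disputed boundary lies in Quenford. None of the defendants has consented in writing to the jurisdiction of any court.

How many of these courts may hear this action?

3

The Provincial Court of Corston:
  (a) The claim is a property claim, not an employment claim, so this disjunct is met. The exception is not triggered, since the property lies in Quenford, not Corston. Met.
  (b) The plaintiff resides in Quenholm, which is not Corston, so one alternative holds. The exception is not triggered, since the operative events occurred in Quenford, not Corston. Satisfied.
  (c) The defendant resides in Corston. Satisfied.
  (d) The plaintiff resides in Quenholm, so this disjunct is met. Condition met.
  (e) No defendant is a corporation. The proviso rescues it, though: the amount in controversy is $75,250, which meets the USD 20,000 floor. Condition met.
  → Jurisdiction lies.
The Circuit Court of Velmere:
  (a) The plaintiff resides in Quenholm, which is not Velmere. Satisfied.
  (b) The claim is a property claim, which satisfies one of the alternatives. Met.
  (c) The claim is a property claim, not a consumer claim. The carve-out does not apply: the property lies in Quenford, not Velmere. Satisfied.
  (d) The amount in controversy is USD 75,250, which meets the $65,500 floor — that alternative is enough. Satisfied.
  (e) The amount in controversy is 75,250 dollars, within the 78,500 dollars ceiling, so one alternative holds. Condition met.
  → Every requirement is satisfied — jurisdiction.
The Yarrow High Bench:
  (a) The plaintiff resides in Quenholm, which is not Yarrow — that alternative is enough. Condition met.
  (b) The claim is a property claim, not a contract claim, which satisfies one of the alternatives. Met.
  (c) The amount in controversy is $75,250, which meets the $64,500 floor. Met.
  (d) The amount in controversy is 75,250 dollars, within the $86,000 ceiling, so one alternative holds. Satisfied.
  → All conditions met; jurisdiction exists.
Courts with jurisdiction: the Provincial Court of Corston, the Circuit Court of Velmere, the Yarrow High Bench — 3 in total.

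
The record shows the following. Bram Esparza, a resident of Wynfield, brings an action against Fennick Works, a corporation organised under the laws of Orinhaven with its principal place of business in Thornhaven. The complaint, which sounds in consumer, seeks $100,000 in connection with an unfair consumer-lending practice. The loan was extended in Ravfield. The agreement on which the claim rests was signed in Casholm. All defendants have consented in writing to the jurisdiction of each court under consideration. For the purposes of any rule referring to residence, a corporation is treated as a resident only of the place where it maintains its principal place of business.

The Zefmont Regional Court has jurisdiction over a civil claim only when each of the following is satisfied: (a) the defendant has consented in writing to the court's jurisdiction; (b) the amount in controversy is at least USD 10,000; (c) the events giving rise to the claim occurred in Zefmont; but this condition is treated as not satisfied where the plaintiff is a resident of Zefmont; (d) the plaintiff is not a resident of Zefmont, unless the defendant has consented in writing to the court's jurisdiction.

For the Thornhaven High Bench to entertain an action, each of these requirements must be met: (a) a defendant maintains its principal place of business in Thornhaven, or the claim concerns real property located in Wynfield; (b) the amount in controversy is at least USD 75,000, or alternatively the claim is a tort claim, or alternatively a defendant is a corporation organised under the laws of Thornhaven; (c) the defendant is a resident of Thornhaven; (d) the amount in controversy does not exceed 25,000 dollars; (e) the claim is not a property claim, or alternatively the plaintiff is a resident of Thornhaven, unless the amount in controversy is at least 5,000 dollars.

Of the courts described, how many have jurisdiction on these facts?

0

The Zefmont Regional Court:
  (a) Every defendant has filed written consent. Condition met.
  (b) The amount in controversy is $100,000, which meets the USD 10,000 floor. Satisfied.
  (c) The operative events occurred in Ravfield, not Zefmont. Fails.
  (d) The plaintiff resides in Wynfield, which is not Zefmont. Condition met.
  → Not every requirement is met — no jurisdiction.
The Thornhaven High Bench:
  (a) Fennick Works has its principal place of business in Thornhaven, which satisfies one of the alternatives. Met.
  (b) The amount in controversy is USD 100,000, which meets the $75,000 floor — that alternative is enough. Condition met.
  (c) The defendant resides in Thornhaven. Satisfied.
  (d) The amount in controversy is USD 100,000, above the $25,000 ceiling. Fails.
  (e) The claim is a consumer claim, not a property claim, which satisfies one of the alternatives. Satisfied.
  → Not every requirement is met — no jurisdiction.
No court satisfies all of its conditions.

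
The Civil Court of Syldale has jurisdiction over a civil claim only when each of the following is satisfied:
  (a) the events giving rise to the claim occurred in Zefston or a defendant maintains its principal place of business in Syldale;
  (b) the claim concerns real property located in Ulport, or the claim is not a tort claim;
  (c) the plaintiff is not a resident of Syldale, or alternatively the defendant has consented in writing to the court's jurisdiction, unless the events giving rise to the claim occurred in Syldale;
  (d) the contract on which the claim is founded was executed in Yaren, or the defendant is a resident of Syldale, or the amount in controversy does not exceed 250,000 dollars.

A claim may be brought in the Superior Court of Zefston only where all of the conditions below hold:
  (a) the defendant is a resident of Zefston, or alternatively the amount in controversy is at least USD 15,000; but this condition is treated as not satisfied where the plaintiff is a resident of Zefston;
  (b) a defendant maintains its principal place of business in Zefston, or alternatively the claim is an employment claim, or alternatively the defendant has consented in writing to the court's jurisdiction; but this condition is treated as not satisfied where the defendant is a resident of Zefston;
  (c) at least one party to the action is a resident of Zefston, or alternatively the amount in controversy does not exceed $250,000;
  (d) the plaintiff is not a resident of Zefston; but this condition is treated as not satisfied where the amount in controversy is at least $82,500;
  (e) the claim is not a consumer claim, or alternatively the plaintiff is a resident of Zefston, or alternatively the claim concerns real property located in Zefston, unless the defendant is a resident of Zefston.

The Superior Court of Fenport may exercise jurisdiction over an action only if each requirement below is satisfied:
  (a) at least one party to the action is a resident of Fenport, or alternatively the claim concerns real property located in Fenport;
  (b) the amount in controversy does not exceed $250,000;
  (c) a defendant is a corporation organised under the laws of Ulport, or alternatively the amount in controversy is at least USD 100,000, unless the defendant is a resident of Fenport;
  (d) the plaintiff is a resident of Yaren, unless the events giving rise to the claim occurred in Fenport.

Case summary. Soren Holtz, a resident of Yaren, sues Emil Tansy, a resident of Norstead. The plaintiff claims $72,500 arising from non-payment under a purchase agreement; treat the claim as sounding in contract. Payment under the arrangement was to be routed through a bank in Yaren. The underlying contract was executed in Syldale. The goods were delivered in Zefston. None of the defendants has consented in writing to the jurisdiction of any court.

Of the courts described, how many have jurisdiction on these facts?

1

The Civil Court of Syldale:
  (a) The operative events occurred in Zefston — that alternative is enough. Condition met.
  (b) The claim is a contract claim, not a tort claim, so this disjunct is met. Condition met.
  (c) The plaintiff resides in Yaren, which is not Syldale — that alternative is enough. Met.
  (d) The amount in controversy is USD 72,500, within the USD 250,000 ceiling, so this disjunct is met. Satisfied.
  → Every requirement is satisfied — jurisdiction.
The Superior Court of Zefston:
  (a) The amount in controversy is 72,500 dollars, which meets the 15,000 dollars floor, so this disjunct is met. The exception is not triggered, since the plaintiff resides in Yaren, not Zefston. Satisfied.
  (b) No defendant is a corporation; the claim is a contract claim, not an employment claim; no such written consent has been filed — no alternative holds. Not met.
  (c) The amount in controversy is USD 72,500, within the 250,000 dollars ceiling, so this disjunct is met. Satisfied.
  (d) The plaintiff resides in Yaren, which is not Zefston. And the carve-out is inapplicable — the amount in controversy is 72,500 dollars, below the USD 82,500 floor. Met.
  (e) The claim is a contract claim, not a consumer claim, which satisfies one of the alternatives. Met.
  → No jurisdiction.
The Superior Court of Fenport:
  (a) No party resides in Fenport; the claim does not concern real property — every alternative fails. Condition not met.
  (b) The amount in controversy is USD 72,500, within the 250,000 dollars ceiling. Satisfied.
  (c) No defendant is a corporation; the amount in controversy is 72,500 dollars, below the USD 100,000 floor — no alternative holds. And the defendant resides in Norstead, not Fenport, so the proviso does not save it. Not satisfied.
  (d) The plaintiff resides in Yaren. Satisfied.
  → No jurisdiction.
Courts with jurisdiction: the Civil Court of Syldale — 1 in total.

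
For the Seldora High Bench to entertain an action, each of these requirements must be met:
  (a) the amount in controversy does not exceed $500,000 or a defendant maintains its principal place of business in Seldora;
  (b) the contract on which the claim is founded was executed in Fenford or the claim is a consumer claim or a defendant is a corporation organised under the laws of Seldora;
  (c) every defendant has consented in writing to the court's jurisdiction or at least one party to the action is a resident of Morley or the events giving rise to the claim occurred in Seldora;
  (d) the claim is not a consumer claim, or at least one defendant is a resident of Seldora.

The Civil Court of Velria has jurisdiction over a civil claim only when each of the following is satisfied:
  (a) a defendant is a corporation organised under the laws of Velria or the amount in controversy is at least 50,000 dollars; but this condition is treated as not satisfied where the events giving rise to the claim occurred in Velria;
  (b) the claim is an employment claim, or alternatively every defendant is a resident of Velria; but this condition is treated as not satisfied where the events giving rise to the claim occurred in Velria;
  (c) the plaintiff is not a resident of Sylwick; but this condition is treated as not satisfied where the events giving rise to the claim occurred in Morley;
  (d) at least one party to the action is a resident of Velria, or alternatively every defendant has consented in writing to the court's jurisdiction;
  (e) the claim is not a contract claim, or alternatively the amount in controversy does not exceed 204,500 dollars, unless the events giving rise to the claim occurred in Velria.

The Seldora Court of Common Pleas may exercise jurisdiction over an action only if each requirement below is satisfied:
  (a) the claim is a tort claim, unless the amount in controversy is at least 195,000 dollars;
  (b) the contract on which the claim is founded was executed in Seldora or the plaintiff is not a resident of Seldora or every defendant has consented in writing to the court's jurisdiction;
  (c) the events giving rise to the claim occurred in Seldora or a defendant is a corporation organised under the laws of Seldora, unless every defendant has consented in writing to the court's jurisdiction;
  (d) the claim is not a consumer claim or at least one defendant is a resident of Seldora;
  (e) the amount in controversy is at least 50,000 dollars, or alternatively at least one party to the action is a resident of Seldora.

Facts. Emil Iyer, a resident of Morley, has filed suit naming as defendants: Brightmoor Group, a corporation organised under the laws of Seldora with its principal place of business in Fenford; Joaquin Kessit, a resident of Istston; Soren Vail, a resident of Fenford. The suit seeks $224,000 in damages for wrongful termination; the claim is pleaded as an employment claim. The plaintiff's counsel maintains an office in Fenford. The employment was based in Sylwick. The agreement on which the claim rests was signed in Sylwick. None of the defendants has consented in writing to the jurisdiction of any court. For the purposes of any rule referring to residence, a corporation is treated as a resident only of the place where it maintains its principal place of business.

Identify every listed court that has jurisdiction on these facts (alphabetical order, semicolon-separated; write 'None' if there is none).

the Seldora Court of Common Pleas; the Seldora High Bench

The Seldora High Bench:
  (a) The amount in controversy is USD 224,000, within the 500,000 dollars ceiling, so this disjunct is met. Satisfied.
  (b) Brightmoor Group is organised under the laws of Seldora, which satisfies one of the alternatives. Condition met.
  (c) Emil Iyer resides in Morley, so this disjunct is met. Satisfied.
  (d) The claim is an employment claim, not a consumer claim, so this disjunct is met. Met.
  → Every requirement is satisfied — jurisdiction.
The Civil Court of Velria:
  (a) The amount in controversy is $224,000, which meets the USD 50,000 floor, which satisfies one of the alternatives. The exception is not triggered, since the operative events occurred in Sylwick, not Velria. Satisfied.
  (b) The claim is an employment claim — that alternative is enough. And the carve-out is inapplicable — the operative events occurred in Sylwick, not Velria. Condition met.
  (c) The plaintiff resides in Morley, which is not Sylwick. The exception is not triggered, since the operative events occurred in Sylwick, not Morley. Satisfied.
  (d) No party resides in Velria; no such written consent has been filed — every alternative fails. Fails.
  (e) The claim is an employment claim, not a contract claim, so one alternative holds. Satisfied.
  → No jurisdiction.
The Seldora Court of Common Pleas:
  (a) The claim is an employment claim, not a tort claim. The proviso rescues it, though: the amount in controversy is 224,000 dollars, which meets the USD 195,000 floor. Met.
  (b) The plaintiff resides in Morley, which is not Seldora, so this disjunct is met. Condition met.
  (c) Brightmoor Group is organised under the laws of Seldora — that alternative is enough. Met.
  (d) The claim is an employment claim, not a consumer claim — that alternative is enough. Satisfied.
  (e) The amount in controversy is USD 224,000, which meets the 50,000 dollars floor, which satisfies one of the alternatives. Condition met.
  → Jurisdiction lies.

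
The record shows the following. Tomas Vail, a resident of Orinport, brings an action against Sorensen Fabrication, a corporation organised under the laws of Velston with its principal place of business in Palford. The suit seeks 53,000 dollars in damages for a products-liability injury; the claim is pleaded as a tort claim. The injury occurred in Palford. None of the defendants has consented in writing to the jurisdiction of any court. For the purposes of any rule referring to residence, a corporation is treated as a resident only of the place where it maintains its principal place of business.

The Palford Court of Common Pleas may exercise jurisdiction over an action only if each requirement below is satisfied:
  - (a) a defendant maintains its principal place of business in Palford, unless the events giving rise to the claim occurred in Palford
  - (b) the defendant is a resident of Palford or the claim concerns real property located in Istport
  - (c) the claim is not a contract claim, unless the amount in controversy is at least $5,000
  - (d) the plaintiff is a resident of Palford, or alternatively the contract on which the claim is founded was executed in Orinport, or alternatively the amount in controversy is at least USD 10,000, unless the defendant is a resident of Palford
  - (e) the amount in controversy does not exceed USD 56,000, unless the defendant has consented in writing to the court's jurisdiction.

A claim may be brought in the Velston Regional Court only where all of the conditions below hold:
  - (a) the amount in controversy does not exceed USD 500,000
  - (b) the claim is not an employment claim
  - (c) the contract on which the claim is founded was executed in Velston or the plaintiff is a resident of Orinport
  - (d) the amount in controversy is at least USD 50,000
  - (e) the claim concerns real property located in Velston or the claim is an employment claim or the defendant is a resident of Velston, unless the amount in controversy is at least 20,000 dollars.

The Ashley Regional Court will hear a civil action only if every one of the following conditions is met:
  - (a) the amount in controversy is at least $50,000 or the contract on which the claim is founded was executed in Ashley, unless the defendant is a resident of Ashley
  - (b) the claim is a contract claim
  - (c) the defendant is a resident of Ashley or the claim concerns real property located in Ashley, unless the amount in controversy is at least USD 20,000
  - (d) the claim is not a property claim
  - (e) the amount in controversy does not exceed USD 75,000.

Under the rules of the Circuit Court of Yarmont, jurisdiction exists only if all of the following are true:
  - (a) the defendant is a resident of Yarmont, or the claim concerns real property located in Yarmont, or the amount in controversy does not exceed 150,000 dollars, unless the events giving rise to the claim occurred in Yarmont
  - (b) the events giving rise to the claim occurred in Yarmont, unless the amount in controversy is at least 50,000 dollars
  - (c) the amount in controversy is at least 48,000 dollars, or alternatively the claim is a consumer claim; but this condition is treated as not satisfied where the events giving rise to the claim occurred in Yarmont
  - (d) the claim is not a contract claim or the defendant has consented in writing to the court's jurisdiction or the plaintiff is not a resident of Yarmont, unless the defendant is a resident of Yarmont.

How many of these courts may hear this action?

3

The Palford Court of Common Pleas:
  (a) Sorensen Fabrication has its principal place of business in Palford. Satisfied.
  (b) The defendant resides in Palford, which satisfies one of the alternatives. Met.
  (c) The claim is a tort claim, not a contract claim. Condition met.
  (d) The amount in controversy is 53,000 dollars, which meets the USD 10,000 floor, so this disjunct is met. Met.
  (e) The amount in controversy is 53,000 dollars, within the USD 56,000 ceiling. Satisfied.
  → Every requirement is satisfied — jurisdiction.
The Velston Regional Court:
  (a) The amount in controversy is 53,000 dollars, within the $500,000 ceiling. Met.
  (b) The claim is a tort claim, not an employment claim. Condition met.
  (c) The plaintiff resides in Orinport, so one alternative holds. Condition met.
  (d) The amount in controversy is $53,000, which meets the 50,000 dollars floor. Satisfied.
  (e) The claim does not concern real property; the claim is a tort claim, not an employment claim; the defendant resides in Palford, not Velston — every alternative fails. But the amount in controversy is 53,000 dollars, which meets the $20,000 floor, and the 'unless' clause therefore excuses the requirement. Met.
  → All conditions met; jurisdiction exists.
The Ashley Regional Court:
  (a) The amount in controversy is 53,000 dollars, which meets the USD 50,000 floor, so this disjunct is met. Satisfied.
  (b) The claim is a tort claim, not a contract claim. Fails.
  (c) The defendant resides in Palford, not Ashley; the claim does not concern real property — every alternative fails. But the amount in controversy is 53,000 dollars, which meets the USD 20,000 floor, and the 'unless' clause therefore excuses the requirement. Satisfied.
  (d) The claim is a tort claim, not a property claim. Condition met.
  (e) The amount in controversy is USD 53,000, within the USD 75,000 ceiling. Condition met.
  → Not every requirement is met — no jurisdiction.
The Circuit Court of Yarmont:
  (a) The amount in controversy is 53,000 dollars, within the 150,000 dollars ceiling, which satisfies one of the alternatives. Condition met.
  (b) The operative events occurred in Palford, not Yarmont. However, the amount in controversy is $53,000, which meets the USD 50,000 floor, so the 'unless' proviso supplies this condition. Condition met.
  (c) The amount in controversy is 53,000 dollars, which meets the $48,000 floor, so one alternative holds. The exception is not triggered, since the operative events occurred in Palford, not Yarmont. Met.
  (d) The claim is a tort claim, not a contract claim, so this disjunct is met. Met.
  → Every requirement is satisfied — jurisdiction.
Courts with jurisdiction: the Palford Court of Common Pleas, the Velston Regional Court, the Circuit Court of Yarmont — 3 in total.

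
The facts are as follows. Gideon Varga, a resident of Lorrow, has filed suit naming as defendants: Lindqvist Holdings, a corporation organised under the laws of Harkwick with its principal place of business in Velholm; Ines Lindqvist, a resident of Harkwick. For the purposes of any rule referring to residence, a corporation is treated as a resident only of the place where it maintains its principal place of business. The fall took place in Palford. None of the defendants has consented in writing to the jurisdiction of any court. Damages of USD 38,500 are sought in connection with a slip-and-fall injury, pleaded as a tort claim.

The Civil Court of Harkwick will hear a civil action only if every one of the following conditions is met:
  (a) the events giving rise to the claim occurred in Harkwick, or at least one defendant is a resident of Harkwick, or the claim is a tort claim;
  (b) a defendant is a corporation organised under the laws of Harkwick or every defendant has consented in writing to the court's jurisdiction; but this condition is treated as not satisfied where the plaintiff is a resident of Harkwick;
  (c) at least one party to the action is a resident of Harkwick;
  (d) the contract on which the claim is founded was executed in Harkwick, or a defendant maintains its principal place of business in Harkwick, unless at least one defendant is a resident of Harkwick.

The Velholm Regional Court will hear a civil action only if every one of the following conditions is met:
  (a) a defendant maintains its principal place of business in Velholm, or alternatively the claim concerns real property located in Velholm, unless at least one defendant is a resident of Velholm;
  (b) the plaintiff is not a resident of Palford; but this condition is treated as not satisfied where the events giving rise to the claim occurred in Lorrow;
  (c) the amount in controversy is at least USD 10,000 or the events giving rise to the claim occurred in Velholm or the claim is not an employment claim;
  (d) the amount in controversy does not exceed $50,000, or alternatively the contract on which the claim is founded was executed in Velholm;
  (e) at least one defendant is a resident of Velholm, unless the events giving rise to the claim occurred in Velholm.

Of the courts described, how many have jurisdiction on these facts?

The Civil Court of Harkwick:
  (a) Ines Lindqvist resides in Harkwick, which satisfies one of the alternatives. Met.
  (b) Lindqvist Holdings is organised under the laws of Harkwick, so this disjunct is met. The exception is not triggered, since the plaintiff resides in Lorrow, not Harkwick. Satisfied.
  (c) Ines Lindqvist resides in Harkwick. Satisfied.
  (d) No contract (and hence no place of execution) is alleged; the corporate defendant(s) have their principal place of business in Velholm, not Harkwick — every alternative fails. But Ines Lindqvist resides in Harkwick, and the 'unless' clause therefore excuses the requirement. Condition met.
  → Every requirement is satisfied — jurisdiction.
The Velholm Regional Court:
  (a) Lindqvist Holdings has its principal place of business in Velholm — that alternative is enough. Met.
  (b) The plaintiff resides in Lorrow, which is not Palford. The exception is not triggered, since the operative events occurred in Palford, not Lorrow. Condition met.
  (c) The amount in controversy is 38,500 dollars, which meets the USD 10,000 floor — that alternative is enough. Met.
  (d) The amount in controversy is $38,500, within the 50,000 dollars ceiling, which satisfies one of the alternatives. Satisfied.
  (e) Lindqvist Holdings resides in Velholm. Met.
  → Jurisdiction lies.
Courts with jurisdiction: the Civil Court of Harkwick, the Velholm Regional Court — 2 in total.

2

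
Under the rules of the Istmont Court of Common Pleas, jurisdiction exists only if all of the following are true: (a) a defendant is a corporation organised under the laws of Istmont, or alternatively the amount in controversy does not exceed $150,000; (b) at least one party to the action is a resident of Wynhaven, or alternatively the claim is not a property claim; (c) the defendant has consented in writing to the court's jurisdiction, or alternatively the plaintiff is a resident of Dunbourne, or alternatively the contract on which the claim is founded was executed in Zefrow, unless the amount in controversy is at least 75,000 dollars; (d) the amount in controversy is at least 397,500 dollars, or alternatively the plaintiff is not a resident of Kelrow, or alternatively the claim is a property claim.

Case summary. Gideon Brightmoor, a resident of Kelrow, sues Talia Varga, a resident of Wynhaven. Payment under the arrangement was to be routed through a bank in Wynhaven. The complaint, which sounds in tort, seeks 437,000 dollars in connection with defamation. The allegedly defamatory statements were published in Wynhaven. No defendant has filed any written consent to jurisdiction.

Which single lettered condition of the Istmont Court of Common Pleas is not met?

The Istmont Court of Common Pleas:
  (a) No defendant is a corporation; the amount in controversy is 437,000 dollars, above the $150,000 ceiling — every alternative fails. Not met.
  (b) Talia Varga resides in Wynhaven — that alternative is enough. Met.
  (c) No such written consent has been filed; the plaintiff resides in Kelrow, not Dunbourne; no contract (and hence no place of execution) is alleged — every alternative fails. But the amount in controversy is 437,000 dollars, which meets the USD 75,000 floor, and the 'unless' clause therefore excuses the requirement. Met.
  (d) The amount in controversy is $437,000, which meets the $397,500 floor — that alternative is enough. Met.
Only condition (a) fails.

(a)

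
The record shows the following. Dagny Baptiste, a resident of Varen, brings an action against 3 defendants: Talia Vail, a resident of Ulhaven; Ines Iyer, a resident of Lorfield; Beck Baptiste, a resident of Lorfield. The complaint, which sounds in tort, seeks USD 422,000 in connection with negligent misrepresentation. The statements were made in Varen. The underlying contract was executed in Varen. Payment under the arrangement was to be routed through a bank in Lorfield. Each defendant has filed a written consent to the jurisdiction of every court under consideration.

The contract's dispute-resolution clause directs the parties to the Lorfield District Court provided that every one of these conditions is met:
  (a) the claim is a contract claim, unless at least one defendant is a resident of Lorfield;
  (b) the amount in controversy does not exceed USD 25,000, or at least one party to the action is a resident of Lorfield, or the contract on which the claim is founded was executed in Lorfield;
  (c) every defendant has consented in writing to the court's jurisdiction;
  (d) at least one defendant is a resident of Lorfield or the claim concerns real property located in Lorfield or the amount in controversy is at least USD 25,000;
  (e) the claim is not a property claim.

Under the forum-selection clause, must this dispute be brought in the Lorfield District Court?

The Lorfield District Court:
  (a) The claim is a tort claim, not a contract claim. But Ines Iyer resides in Lorfield, and the 'unless' clause therefore excuses the requirement. Condition met.
  (b) Ines Iyer resides in Lorfield, so this disjunct is met. Condition met.
  (c) Every defendant has filed written consent. Met.
  (d) Ines Iyer resides in Lorfield — that alternative is enough. Met.
  (e) The claim is a tort claim, not a property claim. Condition met.
  → Forum clause is triggered.

Yes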